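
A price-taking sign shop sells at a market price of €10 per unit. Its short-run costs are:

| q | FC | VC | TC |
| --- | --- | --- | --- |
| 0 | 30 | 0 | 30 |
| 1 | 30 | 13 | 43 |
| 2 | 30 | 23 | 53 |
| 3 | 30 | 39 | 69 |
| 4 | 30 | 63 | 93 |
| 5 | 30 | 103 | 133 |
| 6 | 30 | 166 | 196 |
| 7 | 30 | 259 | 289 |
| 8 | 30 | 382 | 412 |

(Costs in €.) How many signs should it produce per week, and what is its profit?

Tabulate TR − TC: q=0: -30; q=1: -33; q=2: -33; q=3: -39; q=4: -53; q=5: -83; q=6: -136; q=7: -219; q=8: -332.
Profit is highest at q = 0. Equivalently, the lowest AVC in the table is 23/2 ≈ €11.50 at q = 2, and P = €10 falls below it — price never covers variable cost, so the firm shuts down and loses only its fixed cost.

q = 0 (shut down); profit = -€30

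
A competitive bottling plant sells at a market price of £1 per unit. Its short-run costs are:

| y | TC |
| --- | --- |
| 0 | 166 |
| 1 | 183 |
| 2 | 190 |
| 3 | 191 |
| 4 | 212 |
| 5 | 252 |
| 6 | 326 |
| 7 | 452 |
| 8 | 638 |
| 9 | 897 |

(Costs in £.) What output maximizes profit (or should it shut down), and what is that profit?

y = 0 (shut down); profit = -£166

Compute π = P·y − TC at each output: y=0: -166; y=1: -182; y=2: -188; y=3: -188; y=4: -208; y=5: -247; y=6: -320; y=7: -445; y=8: -630; y=9: -888.
Profit is highest at y = 0. Equivalently, the lowest AVC in the table is 25/3 ≈ £8.33 at y = 3, and P = £1 falls below it — price never covers variable cost, so the firm shuts down and loses only its fixed cost.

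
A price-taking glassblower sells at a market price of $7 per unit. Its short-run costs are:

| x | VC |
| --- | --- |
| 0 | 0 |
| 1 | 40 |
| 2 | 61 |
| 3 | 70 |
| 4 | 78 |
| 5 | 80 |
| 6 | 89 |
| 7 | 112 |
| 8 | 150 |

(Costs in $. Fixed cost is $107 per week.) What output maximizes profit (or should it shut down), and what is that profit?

x = 0 (shut down); profit = -$107

Profit at each row (π = 7x − TC): x=0: -107; x=1: -140; x=2: -154; x=3: -156; x=4: -157; x=5: -152; x=6: -154; x=7: -170; x=8: -201.
Profit is highest at x = 0. Equivalently, the lowest AVC in the table is 89/6 ≈ $14.83 at x = 6, and P = $7 falls below it — price never covers variable cost, so the firm shuts down and loses only its fixed cost.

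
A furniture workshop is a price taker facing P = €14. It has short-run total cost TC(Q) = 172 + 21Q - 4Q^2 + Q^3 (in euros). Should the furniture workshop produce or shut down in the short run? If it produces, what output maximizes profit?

Strip out fixed cost: VC = 21Q - 4Q^2 + Q^3. Then AVC = 21 - 4Q + Q^2 and MC = 21 - 8Q + 3Q^2.
AVC hits its minimum where MC = AVC, at Q = 2, giving min AVC = 21 - 4·2 + 2^2 = €17.
With P < min AVC (€14 < €17), every unit sold adds to the loss.
Best response: produce nothing and absorb the €172 fixed cost.

Shut down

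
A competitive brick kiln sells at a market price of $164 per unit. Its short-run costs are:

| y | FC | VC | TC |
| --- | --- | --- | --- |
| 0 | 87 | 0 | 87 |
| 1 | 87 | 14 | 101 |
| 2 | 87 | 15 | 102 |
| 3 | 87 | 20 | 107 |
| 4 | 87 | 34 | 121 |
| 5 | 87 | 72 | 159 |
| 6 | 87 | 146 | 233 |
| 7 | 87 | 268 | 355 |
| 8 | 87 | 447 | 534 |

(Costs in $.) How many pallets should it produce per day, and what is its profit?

y = 7; profit = $793

Compute π = P·y − TC at each output: y=0: -87; y=1: 63; y=2: 226; y=3: 385; y=4: 535; y=5: 661; y=6: 751; y=7: 793; y=8: 778.
Profit is maximized at y = 7. AVC there is 268/7 = $38.29 ≤ P, so producing beats shutting down (which would give -$87).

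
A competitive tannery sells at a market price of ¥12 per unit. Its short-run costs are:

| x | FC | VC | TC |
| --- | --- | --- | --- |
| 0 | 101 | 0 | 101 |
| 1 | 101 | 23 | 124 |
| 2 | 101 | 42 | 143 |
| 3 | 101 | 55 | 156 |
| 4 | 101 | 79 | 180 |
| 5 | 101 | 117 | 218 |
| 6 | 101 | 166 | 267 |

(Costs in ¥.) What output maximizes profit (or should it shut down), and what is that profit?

x = 0 (shut down); profit = -¥101

Profit at each row (π = 12x − TC): x=0: -101; x=1: -112; x=2: -119; x=3: -120; x=4: -132; x=5: -158; x=6: -195.
Profit is highest at x = 0. Equivalently, the lowest AVC in the table is 55/3 ≈ ¥18.33 at x = 3, and P = ¥12 falls below it — price never covers variable cost, so the firm shuts down and loses only its fixed cost.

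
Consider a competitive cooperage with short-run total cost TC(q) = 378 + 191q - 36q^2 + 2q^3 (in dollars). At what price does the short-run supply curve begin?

$29 per unit

Short-run supply begins at min AVC. From VC = 191q - 36q^2 + 2q^3, AVC = 191 - 36q + 2q^2.
dAVC/dq = -36 + 4q = 0 gives q = 9. min AVC = 191 - 36·9 + 2·9^2 = 29.
The firm shuts down for any P below $29.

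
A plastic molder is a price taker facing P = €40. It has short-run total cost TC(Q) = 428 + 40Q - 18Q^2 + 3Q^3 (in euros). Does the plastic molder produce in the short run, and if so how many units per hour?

Variable cost is VC = 40Q - 18Q^2 + 3Q^3, so AVC = VC/Q = 40 - 18Q + 3Q^2 and MC = dTC/dQ = 40 - 36Q + 9Q^2.
AVC hits its minimum where MC = AVC, at Q = 3, giving min AVC = 40 - 18·3 + 3·3^2 = €13.
P = €40 exceeds min AVC = €13, so the firm stays open.
Solving P = MC: -36Q + 9Q^2 = 0 ⇒ Q = 0 or 4. On the upward-sloping branch, Q* = 4.
Check: AVC at Q = 4 is €16 ≤ P, so revenue covers variable cost.
Profit = P·Q − TC = 40·4 − 492 = -€332, a loss, but smaller than the €428 fixed cost the firm would lose by shutting down.

Produce at Q = 4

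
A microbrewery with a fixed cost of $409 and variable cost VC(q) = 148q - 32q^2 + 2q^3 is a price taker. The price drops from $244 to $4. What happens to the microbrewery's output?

Output falls from 12 to 0 (the firm shuts down)

MC = 148 - 64q + 6q^2; the shutdown threshold is min AVC = $20 (at q = 8).
At P = $244 ≥ min AVC, set P = MC on the rising branch: q = 12.
At P = $4 < min AVC = $20, price no longer covers variable cost at any output, so the firm shuts down: q = 0.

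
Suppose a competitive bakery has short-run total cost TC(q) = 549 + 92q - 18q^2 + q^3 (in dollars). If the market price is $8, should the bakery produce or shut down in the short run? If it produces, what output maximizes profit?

Strip out fixed cost: VC = 92q - 18q^2 + q^3. Then AVC = 92 - 18q + q^2 and MC = 92 - 36q + 3q^2.
AVC is minimized where dAVC/dq = -18 + 2q = 0, at q = 9; min AVC = 92 - 18·9 + 9^2 = $11.
With P < min AVC ($8 < $11), every unit sold adds to the loss.
The firm minimizes its loss by shutting down and losing only its fixed cost of $549.

Shut down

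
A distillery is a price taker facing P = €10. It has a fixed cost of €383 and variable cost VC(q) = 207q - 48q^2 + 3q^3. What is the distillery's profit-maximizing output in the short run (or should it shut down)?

Variable cost is VC = 207q - 48q^2 + 3q^3, so AVC = VC/q = 207 - 48q + 3q^2 and MC = dTC/dq = 207 - 96q + 9q^2.
AVC hits its minimum where MC = AVC, at q = 8, giving min AVC = 207 - 48·8 + 3·8^2 = €15.
Since P = €10 < min AVC = €15, price fails to cover variable cost at any output.
Best response: produce nothing and absorb the €383 fixed cost.

Shut down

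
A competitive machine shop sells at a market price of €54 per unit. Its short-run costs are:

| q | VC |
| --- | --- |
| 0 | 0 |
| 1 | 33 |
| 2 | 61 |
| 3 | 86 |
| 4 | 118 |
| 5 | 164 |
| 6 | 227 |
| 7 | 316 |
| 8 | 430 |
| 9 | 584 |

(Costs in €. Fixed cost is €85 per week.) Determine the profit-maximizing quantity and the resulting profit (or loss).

Tabulate TR − TC: q=0: -85; q=1: -64; q=2: -38; q=3: -9; q=4: 13; q=5: 21; q=6: 12; q=7: -23; q=8: -83; q=9: -183.
Profit is maximized at q = 5. AVC there is 164/5 = €32.80 ≤ P, so producing beats shutting down (which would give -€85).

q = 5; profit = €21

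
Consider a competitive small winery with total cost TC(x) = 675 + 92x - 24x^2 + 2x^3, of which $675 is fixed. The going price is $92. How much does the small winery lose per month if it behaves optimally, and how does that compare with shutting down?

Profit = -$163 at x = 8

AVC = 92 - 24x + 2x^2 has its minimum $20 at x = 6; price $92 clears that bar, so the firm operates.
With MC = 92 - 48x + 6x^2, P = MC on the upward-sloping part at x* = 8.
TR = 92·8 = 736. TC = 675 + 224 = 899. Profit = 736 − 899 = -$163.
Shutting down would mean losing the fixed cost of $675, so operating at a loss of $163 is better by $512.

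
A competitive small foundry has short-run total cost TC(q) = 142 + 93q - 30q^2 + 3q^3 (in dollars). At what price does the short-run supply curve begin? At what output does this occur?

$18 per unit, at q = 5

Short-run supply begins at min AVC. From VC = 93q - 30q^2 + 3q^3, AVC = 93 - 30q + 3q^2.
dAVC/dq = -30 + 6q = 0 gives q = 5. min AVC = 93 - 30·5 + 3·5^2 = 18.
So the shutdown price is $18.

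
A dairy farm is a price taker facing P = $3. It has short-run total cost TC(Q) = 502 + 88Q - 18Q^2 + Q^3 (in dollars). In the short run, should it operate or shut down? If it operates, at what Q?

Shut down

Strip out fixed cost: VC = 88Q - 18Q^2 + Q^3. Then AVC = 88 - 18Q + Q^2 and MC = 88 - 36Q + 3Q^2.
The AVC parabola has its vertex at Q = 18/2 = 9, where AVC = 88 - 18·9 + 9^2 = $7.
P = $3 lies below min AVC = $7; no output level covers variable cost.
Best response: produce nothing and absorb the $502 fixed cost.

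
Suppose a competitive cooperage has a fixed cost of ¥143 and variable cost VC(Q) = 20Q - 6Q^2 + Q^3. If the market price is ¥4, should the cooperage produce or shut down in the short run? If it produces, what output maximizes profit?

Shut down

Variable cost is VC = 20Q - 6Q^2 + Q^3, so AVC = VC/Q = 20 - 6Q + Q^2 and MC = dTC/dQ = 20 - 12Q + 3Q^2.
The AVC parabola has its vertex at Q = 6/2 = 3, where AVC = 20 - 6·3 + 3^2 = ¥11.
P = ¥4 lies below min AVC = ¥11; no output level covers variable cost.
Best response: produce nothing and absorb the ¥143 fixed cost.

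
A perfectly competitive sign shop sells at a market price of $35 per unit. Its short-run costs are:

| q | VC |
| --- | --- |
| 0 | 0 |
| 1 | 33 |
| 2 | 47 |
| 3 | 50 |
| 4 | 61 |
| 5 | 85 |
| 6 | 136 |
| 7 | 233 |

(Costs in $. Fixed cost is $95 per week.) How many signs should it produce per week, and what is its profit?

q = 5; profit = -$5

Tabulate TR − TC: q=0: -95; q=1: -93; q=2: -72; q=3: -40; q=4: -16; q=5: -5; q=6: -21; q=7: -83.
Profit is maximized at q = 5. AVC there is 85/5 = $17 ≤ P, so producing beats shutting down (which would give -$95).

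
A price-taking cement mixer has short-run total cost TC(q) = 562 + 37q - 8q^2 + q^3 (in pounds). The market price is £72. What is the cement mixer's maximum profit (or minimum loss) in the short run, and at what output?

Profit = -£268 at q = 7

AVC = 37 - 8q + q^2 has its minimum £21 at q = 4; price £72 clears that bar, so the firm operates.
MC = 37 - 16q + 3q^2. Setting P = MC and taking the root on the rising branch gives q* = 7.
TR = 72·7 = 504. TC = 562 + 210 = 772. Profit = 504 − 772 = -£268.
That loss of £268 beats the £562 the firm would lose by shutting down; producing recovers £294 of fixed cost.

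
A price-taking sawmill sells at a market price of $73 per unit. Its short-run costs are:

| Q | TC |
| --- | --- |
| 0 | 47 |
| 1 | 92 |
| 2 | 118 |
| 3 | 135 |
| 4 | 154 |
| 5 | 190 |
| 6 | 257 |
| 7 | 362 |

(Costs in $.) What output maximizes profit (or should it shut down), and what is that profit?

Q = 6; profit = $181

Tabulate TR − TC: Q=0: -47; Q=1: -19; Q=2: 28; Q=3: 84; Q=4: 138; Q=5: 175; Q=6: 181; Q=7: 149.
Profit is maximized at Q = 6. AVC there is 210/6 = $35 ≤ P, so producing beats shutting down (which would give -$47).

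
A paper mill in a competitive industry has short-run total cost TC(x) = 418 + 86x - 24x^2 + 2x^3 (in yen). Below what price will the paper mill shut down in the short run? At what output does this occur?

The shutdown price is the minimum of AVC. VC = 86x - 24x^2 + 2x^3, so AVC = 86 - 24x + 2x^2.
At the minimum of AVC, MC = AVC. MC = 86 - 48x + 6x^2; setting MC = AVC gives 4x^2 - 24x = 0, so x = 6. min AVC = 14.
For P < ¥14 the firm produces nothing.

¥14 per unit, at x = 6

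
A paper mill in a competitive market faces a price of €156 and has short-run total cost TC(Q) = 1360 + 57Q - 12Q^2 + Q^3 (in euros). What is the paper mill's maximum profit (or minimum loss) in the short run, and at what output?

AVC = 57 - 12Q + Q^2 has its minimum €21 at Q = 6; price €156 clears that bar, so the firm operates.
MC = 57 - 24Q + 3Q^2. Setting P = MC and taking the root on the rising branch gives Q* = 11.
TR = 156·11 = 1716. TC = 1360 + 506 = 1866. Profit = 1716 − 1866 = -€150.
That loss of €150 beats the €1360 the firm would lose by shutting down; producing recovers €1210 of fixed cost.

Profit = -€150 at Q = 11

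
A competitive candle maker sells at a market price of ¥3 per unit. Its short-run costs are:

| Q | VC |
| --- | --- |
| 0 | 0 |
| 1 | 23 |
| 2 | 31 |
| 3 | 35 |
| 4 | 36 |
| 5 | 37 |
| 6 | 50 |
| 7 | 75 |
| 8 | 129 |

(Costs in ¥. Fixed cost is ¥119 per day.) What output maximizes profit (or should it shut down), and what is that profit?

Q = 0 (shut down); profit = -¥119

Tabulate TR − TC: Q=0: -119; Q=1: -139; Q=2: -144; Q=3: -145; Q=4: -143; Q=5: -141; Q=6: -151; Q=7: -173; Q=8: -224.
Profit is highest at Q = 0. Equivalently, the lowest AVC in the table is 37/5 ≈ ¥7.40 at Q = 5, and P = ¥3 falls below it — price never covers variable cost, so the firm shuts down and loses only its fixed cost.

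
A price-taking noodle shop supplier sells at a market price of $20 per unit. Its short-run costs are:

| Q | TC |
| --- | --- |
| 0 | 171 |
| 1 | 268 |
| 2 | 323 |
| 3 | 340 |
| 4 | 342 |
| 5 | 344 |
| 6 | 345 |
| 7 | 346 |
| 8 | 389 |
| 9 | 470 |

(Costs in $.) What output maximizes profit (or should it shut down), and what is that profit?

Compute π = P·Q − TC at each output: Q=0: -171; Q=1: -248; Q=2: -283; Q=3: -280; Q=4: -262; Q=5: -244; Q=6: -225; Q=7: -206; Q=8: -229; Q=9: -290.
Profit is highest at Q = 0. Equivalently, the lowest AVC in the table is 175/7 ≈ $25 at Q = 7, and P = $20 falls below it — price never covers variable cost, so the firm shuts down and loses only its fixed cost.

Q = 0 (shut down); profit = -$171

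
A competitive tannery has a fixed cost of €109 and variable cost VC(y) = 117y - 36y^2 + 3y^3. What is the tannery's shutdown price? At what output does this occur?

Short-run supply begins at min AVC. From VC = 117y - 36y^2 + 3y^3, AVC = 117 - 36y + 3y^2.
At the minimum of AVC, MC = AVC. MC = 117 - 72y + 9y^2; setting MC = AVC gives 6y^2 - 36y = 0, so y = 6. min AVC = 9.
For P < €9 the firm produces nothing.

€9 per unit, at y = 6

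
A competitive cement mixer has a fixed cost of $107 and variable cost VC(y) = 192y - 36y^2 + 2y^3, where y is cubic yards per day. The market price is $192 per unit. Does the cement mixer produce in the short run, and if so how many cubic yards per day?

From TC, MC = TC'(y) = 192 - 72y + 6y^2 and AVC = VC/y = 192 - 36y + 2y^2.
AVC hits its minimum where MC = AVC, at y = 9, giving min AVC = 192 - 36·9 + 2·9^2 = $30.
Since P = $192 ≥ min AVC = $30, price covers variable cost and the firm should produce.
Set P = MC: 192 = 192 - 72y + 6y^2 → -72y + 6y^2 = 0. The roots are y = 0 and y = 12; the profit-maximizing output is on the rising part of MC, so y* = 12.
Check: AVC at y = 12 is $48 ≤ P, so revenue covers variable cost.
Profit = P·y − TC = 192·12 − 683 = $1621.

Produce at y = 12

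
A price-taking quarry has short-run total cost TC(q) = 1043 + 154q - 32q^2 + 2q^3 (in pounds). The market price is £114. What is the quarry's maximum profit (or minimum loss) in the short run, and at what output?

Profit = -£243 at q = 10

AVC = 154 - 32q + 2q^2; min AVC = £26 at q = 8. Since P = £114 ≥ min AVC, the firm produces.
With MC = 154 - 64q + 6q^2, P = MC on the upward-sloping part at q* = 10.
TR = 114·10 = 1140. TC = 1043 + 340 = 1383. Profit = 1140 − 1383 = -£243.
Shutting down would mean losing the fixed cost of £1043, so operating at a loss of £243 is better by £800.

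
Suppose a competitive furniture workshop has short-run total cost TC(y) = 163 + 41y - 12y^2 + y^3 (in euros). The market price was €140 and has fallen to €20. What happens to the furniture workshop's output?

MC = 41 - 24y + 3y^2; the shutdown threshold is min AVC = €5 (at y = 6).
At P = €140 ≥ min AVC, set P = MC on the rising branch: y = 11.
At P = €20 ≥ min AVC, set P = MC: y = 7. The firm stays open but cuts output.

Output falls from 11 to 7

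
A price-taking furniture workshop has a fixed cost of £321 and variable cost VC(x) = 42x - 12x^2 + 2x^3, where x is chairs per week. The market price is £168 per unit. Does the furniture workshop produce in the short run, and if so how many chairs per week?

From TC, MC = TC'(x) = 42 - 24x + 6x^2 and AVC = VC/x = 42 - 12x + 2x^2.
The AVC parabola has its vertex at x = 12/4 = 3, where AVC = 42 - 12·3 + 2·3^2 = £24.
Since P = £168 ≥ min AVC = £24, price covers variable cost and the firm should produce.
P = MC gives -126 - 24x + 6x^2 = 0, with roots -3 and 7. Take the larger (rising MC): x* = 7.
Check: AVC at x = 7 is £56 ≤ P, so revenue covers variable cost.
Profit = P·x − TC = 168·7 − 713 = £463.

Produce at x = 7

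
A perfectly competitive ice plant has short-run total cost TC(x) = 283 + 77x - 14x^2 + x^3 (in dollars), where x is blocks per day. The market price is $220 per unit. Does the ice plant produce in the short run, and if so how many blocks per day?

Variable cost is VC = 77x - 14x^2 + x^3, so AVC = VC/x = 77 - 14x + x^2 and MC = dTC/dx = 77 - 28x + 3x^2.
AVC is minimized where dAVC/dx = -14 + 2x = 0, at x = 7; min AVC = 77 - 14·7 + 7^2 = $28.
Since P = $220 ≥ min AVC = $28, price covers variable cost and the firm should produce.
P = MC gives -143 - 28x + 3x^2 = 0, with roots -11/3 and 13. Take the larger (rising MC): x* = 13.
Check: AVC at x = 13 is $64 ≤ P, so revenue covers variable cost.
Profit = P·x − TC = 220·13 − 1115 = $1745.

Produce at x = 13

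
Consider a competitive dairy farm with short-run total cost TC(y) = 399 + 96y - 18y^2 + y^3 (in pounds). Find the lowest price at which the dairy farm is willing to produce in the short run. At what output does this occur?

The firm shuts down when price falls below the minimum of average variable cost. AVC = VC/y = 96 - 18y + y^2.
At the minimum of AVC, MC = AVC. MC = 96 - 36y + 3y^2; setting MC = AVC gives 2y^2 - 18y = 0, so y = 9. min AVC = 15.
The firm shuts down for any P below £15.

£15 per unit, at y = 9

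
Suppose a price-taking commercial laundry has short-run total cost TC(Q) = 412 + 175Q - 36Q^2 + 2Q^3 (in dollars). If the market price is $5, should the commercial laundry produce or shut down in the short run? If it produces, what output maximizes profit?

Shut down

From TC, MC = TC'(Q) = 175 - 72Q + 6Q^2 and AVC = VC/Q = 175 - 36Q + 2Q^2.
AVC is minimized where dAVC/dQ = -36 + 4Q = 0, at Q = 9; min AVC = 175 - 36·9 + 2·9^2 = $13.
Since P = $5 < min AVC = $13, price fails to cover variable cost at any output.
Best response: produce nothing and absorb the $412 fixed cost.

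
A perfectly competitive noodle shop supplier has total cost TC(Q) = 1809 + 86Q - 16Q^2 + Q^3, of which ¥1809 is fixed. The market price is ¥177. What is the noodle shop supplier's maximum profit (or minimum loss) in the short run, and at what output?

AVC = 86 - 16Q + Q^2; min AVC = ¥22 at Q = 8. Since P = ¥177 ≥ min AVC, the firm produces.
With MC = 86 - 32Q + 3Q^2, P = MC on the upward-sloping part at Q* = 13.
TR = 177·13 = 2301. TC = 1809 + 611 = 2420. Profit = 2301 − 2420 = -¥119.
That loss of ¥119 beats the ¥1809 the firm would lose by shutting down; producing recovers ¥1690 of fixed cost.

Profit = -¥119 at Q = 13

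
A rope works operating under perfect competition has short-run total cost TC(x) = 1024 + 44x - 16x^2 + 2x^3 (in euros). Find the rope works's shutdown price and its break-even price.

Shutdown price = €12; break-even price = €172

Shutdown price = min AVC. AVC = 44 - 16x + 2x^2, with vertex at x = 4 and minimum €12.
ATC = 1024/x + 44 - 16x + 2x^2. Setting dATC/dx = −1024/x^2 − 16 + 4x = 0 gives x = 8 (since 4·8^3 − 16·8^2 = 1024).
min ATC = 1024/8 + 44 − 16·8 + 2·8^2 = €172. That is the break-even price.
Between these two prices the firm operates at a loss; above €172 it earns a profit.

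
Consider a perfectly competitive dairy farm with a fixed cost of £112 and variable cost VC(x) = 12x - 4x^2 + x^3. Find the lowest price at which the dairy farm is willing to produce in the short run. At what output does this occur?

£8 per unit, at x = 2

The firm shuts down when price falls below the minimum of average variable cost. AVC = VC/x = 12 - 4x + x^2.
At the minimum of AVC, MC = AVC. MC = 12 - 8x + 3x^2; setting MC = AVC gives 2x^2 - 4x = 0, so x = 2. min AVC = 8.
So the shutdown price is £8.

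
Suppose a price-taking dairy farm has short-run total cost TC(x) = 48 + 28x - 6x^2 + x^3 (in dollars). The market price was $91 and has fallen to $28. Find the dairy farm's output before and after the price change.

Output falls from 7 to 4

AVC = 28 - 6x + x^2, minimized at x = 3 where min AVC = $19. MC = 28 - 12x + 3x^2.
With P = $91 above the shutdown price, P = MC gives x = 7.
At P = $28 ≥ min AVC, set P = MC: x = 4. The firm stays open but cuts output.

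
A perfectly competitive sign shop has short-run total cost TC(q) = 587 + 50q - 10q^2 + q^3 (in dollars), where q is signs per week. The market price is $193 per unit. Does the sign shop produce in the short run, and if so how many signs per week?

Variable cost is VC = 50q - 10q^2 + q^3, so AVC = VC/q = 50 - 10q + q^2 and MC = dTC/dq = 50 - 20q + 3q^2.
AVC hits its minimum where MC = AVC, at q = 5, giving min AVC = 50 - 10·5 + 5^2 = $25.
Because $193 ≥ $25, revenue can cover variable cost; the firm operates.
P = MC gives -143 - 20q + 3q^2 = 0, with roots -13/3 and 11. Take the larger (rising MC): q* = 11.
Check: AVC at q = 11 is $61 ≤ P, so revenue covers variable cost.
Profit = P·q − TC = 193·11 − 1258 = $865.

Produce at q = 11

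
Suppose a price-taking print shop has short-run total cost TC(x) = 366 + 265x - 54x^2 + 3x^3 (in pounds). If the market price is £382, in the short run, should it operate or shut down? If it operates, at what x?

Variable cost is VC = 265x - 54x^2 + 3x^3, so AVC = VC/x = 265 - 54x + 3x^2 and MC = dTC/dx = 265 - 108x + 9x^2.
The AVC parabola has its vertex at x = 54/6 = 9, where AVC = 265 - 54·9 + 3·9^2 = £22.
Because £382 ≥ £22, revenue can cover variable cost; the firm operates.
P = MC gives -117 - 108x + 9x^2 = 0, with roots -1 and 13. Take the larger (rising MC): x* = 13.
Check: AVC at x = 13 is £70 ≤ P, so revenue covers variable cost.
Profit = P·x − TC = 382·13 − 1276 = £3690.

Produce at x = 13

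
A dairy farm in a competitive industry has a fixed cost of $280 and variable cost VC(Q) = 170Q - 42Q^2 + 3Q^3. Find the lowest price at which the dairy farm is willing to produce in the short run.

The firm shuts down when price falls below the minimum of average variable cost. AVC = VC/Q = 170 - 42Q + 3Q^2.
At the minimum of AVC, MC = AVC. MC = 170 - 84Q + 9Q^2; setting MC = AVC gives 6Q^2 - 42Q = 0, so Q = 7. min AVC = 23.
So the shutdown price is $23.

$23 per unit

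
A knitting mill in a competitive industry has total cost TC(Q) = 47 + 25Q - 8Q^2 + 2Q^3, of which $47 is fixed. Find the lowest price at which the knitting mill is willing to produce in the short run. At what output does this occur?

$17 per unit, at Q = 2

The firm shuts down when price falls below the minimum of average variable cost. AVC = VC/Q = 25 - 8Q + 2Q^2.
At the minimum of AVC, MC = AVC. MC = 25 - 16Q + 6Q^2; setting MC = AVC gives 4Q^2 - 8Q = 0, so Q = 2. min AVC = 17.
So the shutdown price is $17.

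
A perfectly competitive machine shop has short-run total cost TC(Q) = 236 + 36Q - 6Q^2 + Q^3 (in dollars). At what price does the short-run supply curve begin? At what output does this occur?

$27 per unit, at Q = 3

The firm shuts down when price falls below the minimum of average variable cost. AVC = VC/Q = 36 - 6Q + Q^2.
dAVC/dQ = -6 + 2Q = 0 gives Q = 3. min AVC = 36 - 6·3 + 3^2 = 27.
So the shutdown price is $27.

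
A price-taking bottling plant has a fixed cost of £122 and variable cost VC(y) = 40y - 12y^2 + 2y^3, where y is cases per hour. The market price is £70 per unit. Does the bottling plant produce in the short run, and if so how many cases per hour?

Produce at y = 5

Variable cost is VC = 40y - 12y^2 + 2y^3, so AVC = VC/y = 40 - 12y + 2y^2 and MC = dTC/dy = 40 - 24y + 6y^2.
AVC hits its minimum where MC = AVC, at y = 3, giving min AVC = 40 - 12·3 + 2·3^2 = £22.
Because £70 ≥ £22, revenue can cover variable cost; the firm operates.
Set P = MC: 70 = 40 - 24y + 6y^2 → -30 - 24y + 6y^2 = 0. The roots are y = -1 and y = 5; the profit-maximizing output is on the rising part of MC, so y* = 5.
Check: AVC at y = 5 is £30 ≤ P, so revenue covers variable cost.
Profit = P·y − TC = 70·5 − 272 = £78.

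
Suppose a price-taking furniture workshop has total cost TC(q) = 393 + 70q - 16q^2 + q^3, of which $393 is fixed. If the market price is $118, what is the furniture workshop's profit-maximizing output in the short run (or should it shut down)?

Produce at q = 12

Strip out fixed cost: VC = 70q - 16q^2 + q^3. Then AVC = 70 - 16q + q^2 and MC = 70 - 32q + 3q^2.
AVC is minimized where dAVC/dq = -16 + 2q = 0, at q = 8; min AVC = 70 - 16·8 + 8^2 = $6.
P = $118 exceeds min AVC = $6, so the firm stays open.
P = MC gives -48 - 32q + 3q^2 = 0, with roots -4/3 and 12. Take the larger (rising MC): q* = 12.
Check: AVC at q = 12 is $22 ≤ P, so revenue covers variable cost.
Profit = P·q − TC = 118·12 − 657 = $759.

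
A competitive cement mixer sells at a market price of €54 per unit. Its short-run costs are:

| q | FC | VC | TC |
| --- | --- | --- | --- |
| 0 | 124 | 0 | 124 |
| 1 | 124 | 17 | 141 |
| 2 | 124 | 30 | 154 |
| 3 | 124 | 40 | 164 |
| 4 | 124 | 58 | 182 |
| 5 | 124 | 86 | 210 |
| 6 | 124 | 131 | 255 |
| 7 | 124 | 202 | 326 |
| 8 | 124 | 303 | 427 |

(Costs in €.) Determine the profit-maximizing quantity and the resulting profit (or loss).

Compute π = P·q − TC at each output: q=0: -124; q=1: -87; q=2: -46; q=3: -2; q=4: 34; q=5: 60; q=6: 69; q=7: 52; q=8: 5.
Profit is maximized at q = 6. AVC there is 131/6 = €21.83 ≤ P, so producing beats shutting down (which would give -€124).

q = 6; profit = €69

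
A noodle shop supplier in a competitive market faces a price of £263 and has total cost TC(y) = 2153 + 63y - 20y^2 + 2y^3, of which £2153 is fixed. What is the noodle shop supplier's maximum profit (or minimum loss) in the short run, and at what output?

Profit = -£153 at y = 10

AVC = 63 - 20y + 2y^2 has its minimum £13 at y = 5; price £263 clears that bar, so the firm operates.
With MC = 63 - 40y + 6y^2, P = MC on the upward-sloping part at y* = 10.
TR = 263·10 = 2630. TC = 2153 + 630 = 2783. Profit = 2630 − 2783 = -£153.
Shutting down would mean losing the fixed cost of £2153, so operating at a loss of £153 is better by £2000.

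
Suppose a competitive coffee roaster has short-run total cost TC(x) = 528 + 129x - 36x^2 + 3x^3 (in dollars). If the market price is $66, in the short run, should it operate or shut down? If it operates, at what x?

Produce at x = 7

Variable cost is VC = 129x - 36x^2 + 3x^3, so AVC = VC/x = 129 - 36x + 3x^2 and MC = dTC/dx = 129 - 72x + 9x^2.
The AVC parabola has its vertex at x = 36/6 = 6, where AVC = 129 - 36·6 + 3·6^2 = $21.
Because $66 ≥ $21, revenue can cover variable cost; the firm operates.
Set P = MC: 66 = 129 - 72x + 9x^2 → 63 - 72x + 9x^2 = 0. The roots are x = 1 and x = 7; the profit-maximizing output is on the rising part of MC, so x* = 7.
Check: AVC at x = 7 is $24 ≤ P, so revenue covers variable cost.
Profit = P·x − TC = 66·7 − 696 = -$234, a loss, but smaller than the $528 fixed cost the firm would lose by shutting down.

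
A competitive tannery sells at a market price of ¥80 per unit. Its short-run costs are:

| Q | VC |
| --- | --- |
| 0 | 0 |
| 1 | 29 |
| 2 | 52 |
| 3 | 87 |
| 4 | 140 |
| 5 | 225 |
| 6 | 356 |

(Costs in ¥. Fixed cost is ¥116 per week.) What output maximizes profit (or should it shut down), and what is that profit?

Q = 4; profit = ¥64

Tabulate TR − TC: Q=0: -116; Q=1: -65; Q=2: -8; Q=3: 37; Q=4: 64; Q=5: 59; Q=6: 8.
Profit is maximized at Q = 4. AVC there is 140/4 = ¥35 ≤ P, so producing beats shutting down (which would give -¥116).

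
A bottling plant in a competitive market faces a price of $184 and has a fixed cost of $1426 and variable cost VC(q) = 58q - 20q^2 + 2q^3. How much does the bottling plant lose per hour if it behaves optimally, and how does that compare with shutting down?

AVC = 58 - 20q + 2q^2; min AVC = $8 at q = 5. Since P = $184 ≥ min AVC, the firm produces.
MC = 58 - 40q + 6q^2. Setting P = MC and taking the root on the rising branch gives q* = 9.
TR = 184·9 = 1656. TC = 1426 + 360 = 1786. Profit = 1656 − 1786 = -$130.
That loss of $130 beats the $1426 the firm would lose by shutting down; producing recovers $1296 of fixed cost.

Profit = -$130 at q = 9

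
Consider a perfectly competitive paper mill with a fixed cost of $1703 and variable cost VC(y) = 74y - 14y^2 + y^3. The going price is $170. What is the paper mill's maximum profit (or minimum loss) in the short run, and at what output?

Profit = -$263 at y = 12

AVC = 74 - 14y + y^2 has its minimum $25 at y = 7; price $170 clears that bar, so the firm operates.
MC = 74 - 28y + 3y^2. Setting P = MC and taking the root on the rising branch gives y* = 12.
TR = 170·12 = 2040. TC = 1703 + 600 = 2303. Profit = 2040 − 2303 = -$263.
Shutting down would mean losing the fixed cost of $1703, so operating at a loss of $263 is better by $1440.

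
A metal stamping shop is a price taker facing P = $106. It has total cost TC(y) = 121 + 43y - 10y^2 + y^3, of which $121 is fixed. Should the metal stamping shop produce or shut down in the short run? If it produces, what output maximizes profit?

Produce at y = 9

Variable cost is VC = 43y - 10y^2 + y^3, so AVC = VC/y = 43 - 10y + y^2 and MC = dTC/dy = 43 - 20y + 3y^2.
AVC is minimized where dAVC/dy = -10 + 2y = 0, at y = 5; min AVC = 43 - 10·5 + 5^2 = $18.
Because $106 ≥ $18, revenue can cover variable cost; the firm operates.
Set P = MC: 106 = 43 - 20y + 3y^2 → -63 - 20y + 3y^2 = 0. The roots are y = -7/3 and y = 9; the profit-maximizing output is on the rising part of MC, so y* = 9.
Check: AVC at y = 9 is $34 ≤ P, so revenue covers variable cost.
Profit = P·y − TC = 106·9 − 427 = $527.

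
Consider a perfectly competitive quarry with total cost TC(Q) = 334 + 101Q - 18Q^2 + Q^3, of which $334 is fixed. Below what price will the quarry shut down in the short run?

$20 per unit

The firm shuts down when price falls below the minimum of average variable cost. AVC = VC/Q = 101 - 18Q + Q^2.
dAVC/dQ = -18 + 2Q = 0 gives Q = 9. min AVC = 101 - 18·9 + 9^2 = 20.
The firm shuts down for any P below $20.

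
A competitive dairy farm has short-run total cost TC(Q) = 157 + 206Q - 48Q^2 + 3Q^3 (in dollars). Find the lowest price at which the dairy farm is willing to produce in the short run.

Short-run supply begins at min AVC. From VC = 206Q - 48Q^2 + 3Q^3, AVC = 206 - 48Q + 3Q^2.
At the minimum of AVC, MC = AVC. MC = 206 - 96Q + 9Q^2; setting MC = AVC gives 6Q^2 - 48Q = 0, so Q = 8. min AVC = 14.
The firm shuts down for any P below $14.

$14 per unit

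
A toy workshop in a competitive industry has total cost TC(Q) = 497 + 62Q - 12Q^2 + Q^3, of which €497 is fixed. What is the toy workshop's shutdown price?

€26 per unit

The firm shuts down when price falls below the minimum of average variable cost. AVC = VC/Q = 62 - 12Q + Q^2.
dAVC/dQ = -12 + 2Q = 0 gives Q = 6. min AVC = 62 - 12·6 + 6^2 = 26.
So the shutdown price is €26.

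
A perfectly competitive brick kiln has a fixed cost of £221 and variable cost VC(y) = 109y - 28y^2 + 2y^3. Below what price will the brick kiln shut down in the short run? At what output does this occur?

£11 per unit, at y = 7

Short-run supply begins at min AVC. From VC = 109y - 28y^2 + 2y^3, AVC = 109 - 28y + 2y^2.
At the minimum of AVC, MC = AVC. MC = 109 - 56y + 6y^2; setting MC = AVC gives 4y^2 - 28y = 0, so y = 7. min AVC = 11.
The firm shuts down for any P below £11.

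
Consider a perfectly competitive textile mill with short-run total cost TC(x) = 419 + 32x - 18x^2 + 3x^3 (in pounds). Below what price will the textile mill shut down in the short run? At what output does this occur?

£5 per unit, at x = 3

Short-run supply begins at min AVC. From VC = 32x - 18x^2 + 3x^3, AVC = 32 - 18x + 3x^2.
dAVC/dx = -18 + 6x = 0 gives x = 3. min AVC = 32 - 18·3 + 3·3^2 = 5.
For P < £5 the firm produces nothing.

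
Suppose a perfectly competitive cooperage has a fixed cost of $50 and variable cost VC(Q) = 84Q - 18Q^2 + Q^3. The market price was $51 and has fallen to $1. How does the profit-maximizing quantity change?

AVC = 84 - 18Q + Q^2, minimized at Q = 9 where min AVC = $3. MC = 84 - 36Q + 3Q^2.
At P = $51 ≥ min AVC, set P = MC on the rising branch: Q = 11.
At P = $1 < min AVC = $3, price no longer covers variable cost at any output, so the firm shuts down: Q = 0.

Output falls from 11 to 0 (the firm shuts down)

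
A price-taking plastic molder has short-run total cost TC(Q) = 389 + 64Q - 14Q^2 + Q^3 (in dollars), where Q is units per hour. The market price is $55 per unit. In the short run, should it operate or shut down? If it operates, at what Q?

Produce at Q = 9

From TC, MC = TC'(Q) = 64 - 28Q + 3Q^2 and AVC = VC/Q = 64 - 14Q + Q^2.
AVC hits its minimum where MC = AVC, at Q = 7, giving min AVC = 64 - 14·7 + 7^2 = $15.
Because $55 ≥ $15, revenue can cover variable cost; the firm operates.
Set P = MC: 55 = 64 - 28Q + 3Q^2 → 9 - 28Q + 3Q^2 = 0. The roots are Q = 1/3 and Q = 9; the profit-maximizing output is on the rising part of MC, so Q* = 9.
Check: AVC at Q = 9 is $19 ≤ P, so revenue covers variable cost.
Profit = P·Q − TC = 55·9 − 560 = -$65, a loss, but smaller than the $389 fixed cost the firm would lose by shutting down.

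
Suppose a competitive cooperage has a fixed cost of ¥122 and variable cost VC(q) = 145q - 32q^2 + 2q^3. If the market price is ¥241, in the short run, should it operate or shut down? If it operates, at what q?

Produce at q = 12

From TC, MC = TC'(q) = 145 - 64q + 6q^2 and AVC = VC/q = 145 - 32q + 2q^2.
AVC is minimized where dAVC/dq = -32 + 4q = 0, at q = 8; min AVC = 145 - 32·8 + 2·8^2 = ¥17.
P = ¥241 exceeds min AVC = ¥17, so the firm stays open.
Solving P = MC: -96 - 64q + 6q^2 = 0 ⇒ q = -4/3 or 12. On the upward-sloping branch, q* = 12.
Check: AVC at q = 12 is ¥49 ≤ P, so revenue covers variable cost.
Profit = P·q − TC = 241·12 − 710 = ¥2182.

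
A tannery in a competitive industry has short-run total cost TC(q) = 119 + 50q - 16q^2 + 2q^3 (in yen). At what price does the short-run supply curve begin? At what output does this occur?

The firm shuts down when price falls below the minimum of average variable cost. AVC = VC/q = 50 - 16q + 2q^2.
dAVC/dq = -16 + 4q = 0 gives q = 4. min AVC = 50 - 16·4 + 2·4^2 = 18.
So the shutdown price is ¥18.

¥18 per unit, at q = 4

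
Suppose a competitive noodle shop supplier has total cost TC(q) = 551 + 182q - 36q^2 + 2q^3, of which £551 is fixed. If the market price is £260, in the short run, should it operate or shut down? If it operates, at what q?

From TC, MC = TC'(q) = 182 - 72q + 6q^2 and AVC = VC/q = 182 - 36q + 2q^2.
AVC is minimized where dAVC/dq = -36 + 4q = 0, at q = 9; min AVC = 182 - 36·9 + 2·9^2 = £20.
Since P = £260 ≥ min AVC = £20, price covers variable cost and the firm should produce.
Set P = MC: 260 = 182 - 72q + 6q^2 → -78 - 72q + 6q^2 = 0. The roots are q = -1 and q = 13; the profit-maximizing output is on the rising part of MC, so q* = 13.
Check: AVC at q = 13 is £52 ≤ P, so revenue covers variable cost.
Profit = P·q − TC = 260·13 − 1227 = £2153.

Produce at q = 13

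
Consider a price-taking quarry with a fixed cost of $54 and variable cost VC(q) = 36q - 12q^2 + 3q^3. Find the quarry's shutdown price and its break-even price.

Shutdown price = min AVC. AVC = 36 - 12q + 3q^2, with vertex at q = 2 and minimum $24.
ATC = 54/q + 36 - 12q + 3q^2. Setting dATC/dq = −54/q^2 − 12 + 6q = 0 gives q = 3 (since 6·3^3 − 12·3^2 = 54).
min ATC = 54/3 + 36 − 12·3 + 3·3^2 = $45. That is the break-even price.
For $24 ≤ P < $45 the firm produces at a loss; below $24 it shuts down.

Shutdown price = $24; break-even price = $45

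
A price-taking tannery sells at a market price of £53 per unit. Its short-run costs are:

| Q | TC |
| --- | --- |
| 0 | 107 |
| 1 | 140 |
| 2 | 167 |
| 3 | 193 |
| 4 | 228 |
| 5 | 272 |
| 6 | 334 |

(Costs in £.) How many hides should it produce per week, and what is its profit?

Tabulate TR − TC: Q=0: -107; Q=1: -87; Q=2: -61; Q=3: -34; Q=4: -16; Q=5: -7; Q=6: -16.
Profit is maximized at Q = 5. AVC there is 165/5 = £33 ≤ P, so producing beats shutting down (which would give -£107).

Q = 5; profit = -£7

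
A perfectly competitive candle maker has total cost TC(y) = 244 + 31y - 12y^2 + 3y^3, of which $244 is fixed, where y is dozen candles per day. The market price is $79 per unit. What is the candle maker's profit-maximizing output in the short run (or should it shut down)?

Produce at y = 4

From TC, MC = TC'(y) = 31 - 24y + 9y^2 and AVC = VC/y = 31 - 12y + 3y^2.
The AVC parabola has its vertex at y = 12/6 = 2, where AVC = 31 - 12·2 + 3·2^2 = $19.
Since P = $79 ≥ min AVC = $19, price covers variable cost and the firm should produce.
Solving P = MC: -48 - 24y + 9y^2 = 0 ⇒ y = -4/3 or 4. On the upward-sloping branch, y* = 4.
Check: AVC at y = 4 is $31 ≤ P, so revenue covers variable cost.
Profit = P·y − TC = 79·4 − 368 = -$52, a loss, but smaller than the $244 fixed cost the firm would lose by shutting down.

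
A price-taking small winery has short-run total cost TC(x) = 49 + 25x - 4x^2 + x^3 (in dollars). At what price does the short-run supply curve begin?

Short-run supply begins at min AVC. From VC = 25x - 4x^2 + x^3, AVC = 25 - 4x + x^2.
dAVC/dx = -4 + 2x = 0 gives x = 2. min AVC = 25 - 4·2 + 2^2 = 21.
For P < $21 the firm produces nothing.

$21 per unit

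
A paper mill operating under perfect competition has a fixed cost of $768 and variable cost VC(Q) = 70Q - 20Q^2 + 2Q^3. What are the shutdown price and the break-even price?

Shutdown price = $20; break-even price = $134

Shutdown price = min AVC. AVC = 70 - 20Q + 2Q^2, with vertex at Q = 5 and minimum $20.
ATC = 768/Q + 70 - 20Q + 2Q^2. Setting dATC/dQ = −768/Q^2 − 20 + 4Q = 0 gives Q = 8 (since 4·8^3 − 20·8^2 = 768).
min ATC = 768/8 + 70 − 20·8 + 2·8^2 = $134. That is the break-even price.
Between these two prices the firm operates at a loss; above $134 it earns a profit.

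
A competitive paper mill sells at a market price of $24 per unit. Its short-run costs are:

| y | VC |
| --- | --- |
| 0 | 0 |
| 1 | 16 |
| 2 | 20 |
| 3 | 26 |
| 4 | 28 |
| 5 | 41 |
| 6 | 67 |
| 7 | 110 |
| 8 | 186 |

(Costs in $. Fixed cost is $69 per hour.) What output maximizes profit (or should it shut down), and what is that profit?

Tabulate TR − TC: y=0: -69; y=1: -61; y=2: -41; y=3: -23; y=4: -1; y=5: 10; y=6: 8; y=7: -11; y=8: -63.
Profit is maximized at y = 5. AVC there is 41/5 = $8.20 ≤ P, so producing beats shutting down (which would give -$69).

y = 5; profit = $10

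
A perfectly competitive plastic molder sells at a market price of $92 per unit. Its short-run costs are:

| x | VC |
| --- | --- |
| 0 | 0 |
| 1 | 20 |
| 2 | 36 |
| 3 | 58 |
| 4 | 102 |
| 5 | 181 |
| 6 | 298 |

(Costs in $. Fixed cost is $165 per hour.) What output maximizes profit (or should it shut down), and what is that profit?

x = 5; profit = $114

Compute π = P·x − TC at each output: x=0: -165; x=1: -93; x=2: -17; x=3: 53; x=4: 101; x=5: 114; x=6: 89.
Profit is maximized at x = 5. AVC there is 181/5 = $36.20 ≤ P, so producing beats shutting down (which would give -$165).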